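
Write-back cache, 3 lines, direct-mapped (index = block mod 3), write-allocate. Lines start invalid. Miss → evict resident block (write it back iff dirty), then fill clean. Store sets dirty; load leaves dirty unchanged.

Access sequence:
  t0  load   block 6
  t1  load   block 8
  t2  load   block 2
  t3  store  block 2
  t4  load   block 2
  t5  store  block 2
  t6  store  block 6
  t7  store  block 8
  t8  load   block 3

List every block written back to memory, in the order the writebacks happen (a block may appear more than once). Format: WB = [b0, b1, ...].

0: R B6 → L0 miss [-]
1: R B8 → L2 miss [-]
2: R B2 → L2 miss [-]
3: W B2 → L2 hit [D]
4: R B2 → L2 hit [D]
5: W B2 → L2 hit [D]
6: W B6 → L0 hit [D]
7: W B8 → L2 miss wb→B2 [D]
8: R B3 → L0 miss wb→B6 [-]

WB = [2, 6]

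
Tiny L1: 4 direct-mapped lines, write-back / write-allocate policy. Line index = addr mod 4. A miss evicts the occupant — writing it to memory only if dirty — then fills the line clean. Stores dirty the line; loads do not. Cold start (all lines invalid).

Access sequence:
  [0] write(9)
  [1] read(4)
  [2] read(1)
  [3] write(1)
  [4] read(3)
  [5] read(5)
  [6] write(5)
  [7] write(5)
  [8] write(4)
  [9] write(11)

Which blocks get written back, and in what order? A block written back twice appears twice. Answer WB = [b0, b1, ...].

0: W B9 → L1 miss [D]
1: R B4 → L0 miss [-]
2: R B1 → L1 miss wb→B9 [-]
3: W B1 → L1 hit [D]
4: R B3 → L3 miss [-]
5: R B5 → L1 miss wb→B1 [-]
6: W B5 → L1 hit [D]
7: W B5 → L1 hit [D]
8: W B4 → L0 hit [D]
9: W B11 → L3 miss [D]

WB = [9, 1]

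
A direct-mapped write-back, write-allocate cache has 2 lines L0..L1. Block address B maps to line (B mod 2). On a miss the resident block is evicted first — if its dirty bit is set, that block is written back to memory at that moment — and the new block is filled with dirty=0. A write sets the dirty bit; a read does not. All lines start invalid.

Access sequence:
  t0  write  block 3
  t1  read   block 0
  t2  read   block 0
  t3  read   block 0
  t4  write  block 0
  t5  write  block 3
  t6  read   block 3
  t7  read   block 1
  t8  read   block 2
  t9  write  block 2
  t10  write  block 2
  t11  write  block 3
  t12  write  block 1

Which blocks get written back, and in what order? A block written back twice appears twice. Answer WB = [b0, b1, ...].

  0 | W B3 → L1 miss [D]
  1 | R B0 → L0 miss [-]
  2 | R B0 → L0 hit [-]
  3 | R B0 → L0 hit [-]
  4 | W B0 → L0 hit [D]
  5 | W B3 → L1 hit [D]
  6 | R B3 → L1 hit [D]
  7 | R B1 → L1 miss wb→B3 [-]
  8 | R B2 → L0 miss wb→B0 [-]
  9 | W B2 → L0 hit [D]
  10 | W B2 → L0 hit [D]
  11 | W B3 → L1 miss [D]
  12 | W B1 → L1 miss wb→B3 [D]

WB = [3, 0, 3]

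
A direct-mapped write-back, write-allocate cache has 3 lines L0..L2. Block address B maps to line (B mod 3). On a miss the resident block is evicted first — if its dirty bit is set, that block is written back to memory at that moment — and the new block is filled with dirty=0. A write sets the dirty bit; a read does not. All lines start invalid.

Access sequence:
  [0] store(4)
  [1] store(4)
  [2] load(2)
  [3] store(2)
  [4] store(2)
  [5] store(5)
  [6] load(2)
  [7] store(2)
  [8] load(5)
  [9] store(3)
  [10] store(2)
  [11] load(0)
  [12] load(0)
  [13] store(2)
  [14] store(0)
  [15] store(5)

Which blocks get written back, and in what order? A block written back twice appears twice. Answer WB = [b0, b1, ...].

WB = [2, 5, 2, 3, 2]

0: W B4 → L1 miss [D]
1: W B4 → L1 hit [D]
2: R B2 → L2 miss [-]
3: W B2 → L2 hit [D]
4: W B2 → L2 hit [D]
5: W B5 → L2 miss wb→B2 [D]
6: R B2 → L2 miss wb→B5 [-]
7: W B2 → L2 hit [D]
8: R B5 → L2 miss wb→B2 [-]
9: W B3 → L0 miss [D]
10: W B2 → L2 miss [D]
11: R B0 → L0 miss wb→B3 [-]
12: R B0 → L0 hit [-]
13: W B2 → L2 hit [D]
14: W B0 → L0 hit [D]
15: W B5 → L2 miss wb→B2 [D]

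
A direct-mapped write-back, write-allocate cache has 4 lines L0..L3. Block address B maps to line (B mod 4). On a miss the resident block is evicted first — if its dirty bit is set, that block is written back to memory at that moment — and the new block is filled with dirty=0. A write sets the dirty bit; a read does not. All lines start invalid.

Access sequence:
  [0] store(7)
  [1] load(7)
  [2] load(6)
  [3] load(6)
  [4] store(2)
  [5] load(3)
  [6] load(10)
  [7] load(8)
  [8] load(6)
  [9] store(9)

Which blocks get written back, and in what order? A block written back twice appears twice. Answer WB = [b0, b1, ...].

WB = [7, 2]

0: W B7 -> L3 miss  d=D]
1: R B7 -> L3 hit  d=D]
2: R B6 -> L2 miss  d=-]
3: R B6 -> L2 hit  d=-]
4: W B2 -> L2 miss  d=D]
5: R B3 -> L3 miss wb->B7  d=-]
6: R B10 -> L2 miss wb->B2  d=-]
7: R B8 -> L0 miss  d=-]
8: R B6 -> L2 miss  d=-]
9: W B9 -> L1 miss  d=D]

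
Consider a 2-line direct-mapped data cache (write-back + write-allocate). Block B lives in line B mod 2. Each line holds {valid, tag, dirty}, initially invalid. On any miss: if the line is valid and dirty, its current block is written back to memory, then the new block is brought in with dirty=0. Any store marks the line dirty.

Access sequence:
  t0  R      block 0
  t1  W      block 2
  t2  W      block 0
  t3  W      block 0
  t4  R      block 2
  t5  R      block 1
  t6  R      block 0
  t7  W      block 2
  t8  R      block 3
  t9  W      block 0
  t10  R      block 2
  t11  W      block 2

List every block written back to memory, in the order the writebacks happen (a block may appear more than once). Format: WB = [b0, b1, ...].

0: R B0 -> L0 miss  d=-]
1: W B2 -> L0 miss  d=D]
2: W B0 -> L0 miss wb->B2  d=D]
3: W B0 -> L0 hit  d=D]
4: R B2 -> L0 miss wb->B0  d=-]
5: R B1 -> L1 miss  d=-]
6: R B0 -> L0 miss  d=-]
7: W B2 -> L0 miss  d=D]
8: R B3 -> L1 miss  d=-]
9: W B0 -> L0 miss wb->B2  d=D]
10: R B2 -> L0 miss wb->B0  d=-]
11: W B2 -> L0 hit  d=D]

WB = [2, 0, 2, 0]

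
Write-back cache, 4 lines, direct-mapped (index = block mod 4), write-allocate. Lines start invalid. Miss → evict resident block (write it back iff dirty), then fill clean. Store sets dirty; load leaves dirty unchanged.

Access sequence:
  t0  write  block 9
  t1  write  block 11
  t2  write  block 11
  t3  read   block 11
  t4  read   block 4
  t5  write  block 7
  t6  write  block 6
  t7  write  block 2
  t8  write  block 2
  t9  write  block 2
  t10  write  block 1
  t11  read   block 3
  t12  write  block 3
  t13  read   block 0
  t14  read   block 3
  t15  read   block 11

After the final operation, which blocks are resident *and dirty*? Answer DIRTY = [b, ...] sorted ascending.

  0 | W B9 → L1 miss [D]
  1 | W B11 → L3 miss [D]
  2 | W B11 → L3 hit [D]
  3 | R B11 → L3 hit [D]
  4 | R B4 → L0 miss [-]
  5 | W B7 → L3 miss wb→B11 [D]
  6 | W B6 → L2 miss [D]
  7 | W B2 → L2 miss wb→B6 [D]
  8 | W B2 → L2 hit [D]
  9 | W B2 → L2 hit [D]
  10 | W B1 → L1 miss wb→B9 [D]
  11 | R B3 → L3 miss wb→B7 [-]
  12 | W B3 → L3 hit [D]
  13 | R B0 → L0 miss [-]
  14 | R B3 → L3 hit [D]
  15 | R B11 → L3 miss wb→B3 [-]

DIRTY = [1, 2]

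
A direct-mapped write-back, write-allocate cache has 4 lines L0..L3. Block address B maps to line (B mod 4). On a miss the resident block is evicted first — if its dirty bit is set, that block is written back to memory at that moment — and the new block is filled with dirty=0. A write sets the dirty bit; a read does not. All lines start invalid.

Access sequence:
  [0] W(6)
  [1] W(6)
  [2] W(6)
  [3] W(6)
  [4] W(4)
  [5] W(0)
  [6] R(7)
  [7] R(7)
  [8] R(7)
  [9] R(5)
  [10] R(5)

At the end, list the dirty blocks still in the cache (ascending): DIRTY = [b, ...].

0: W B6 → L2 miss [D]
1: W B6 → L2 hit [D]
2: W B6 → L2 hit [D]
3: W B6 → L2 hit [D]
4: W B4 → L0 miss [D]
5: W B0 → L0 miss wb→B4 [D]
6: R B7 → L3 miss [-]
7: R B7 → L3 hit [-]
8: R B7 → L3 hit [-]
9: R B5 → L1 miss [-]
10: R B5 → L1 hit [-]

DIRTY = [0, 6]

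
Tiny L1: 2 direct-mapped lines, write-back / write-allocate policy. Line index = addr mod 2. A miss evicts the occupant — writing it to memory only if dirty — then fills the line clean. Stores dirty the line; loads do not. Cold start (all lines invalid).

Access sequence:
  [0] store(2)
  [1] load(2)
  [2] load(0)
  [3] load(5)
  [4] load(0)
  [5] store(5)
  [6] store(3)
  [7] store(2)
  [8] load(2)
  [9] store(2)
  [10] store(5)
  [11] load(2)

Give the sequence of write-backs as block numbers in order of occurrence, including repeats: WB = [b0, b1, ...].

0: W B2 → L0 miss [D]
1: R B2 → L0 hit [D]
2: R B0 → L0 miss wb→B2 [-]
3: R B5 → L1 miss [-]
4: R B0 → L0 hit [-]
5: W B5 → L1 hit [D]
6: W B3 → L1 miss wb→B5 [D]
7: W B2 → L0 miss [D]
8: R B2 → L0 hit [D]
9: W B2 → L0 hit [D]
10: W B5 → L1 miss wb→B3 [D]
11: R B2 → L0 hit [D]

WB = [2, 5, 3]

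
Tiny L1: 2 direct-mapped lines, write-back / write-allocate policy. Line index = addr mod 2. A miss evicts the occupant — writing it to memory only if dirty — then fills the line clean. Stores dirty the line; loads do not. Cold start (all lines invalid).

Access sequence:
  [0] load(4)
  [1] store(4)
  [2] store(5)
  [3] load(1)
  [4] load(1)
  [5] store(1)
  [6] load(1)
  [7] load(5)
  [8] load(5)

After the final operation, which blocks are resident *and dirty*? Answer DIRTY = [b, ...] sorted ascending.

0: R B4 → L0 miss [-]
1: W B4 → L0 hit [D]
2: W B5 → L1 miss [D]
3: R B1 → L1 miss wb→B5 [-]
4: R B1 → L1 hit [-]
5: W B1 → L1 hit [D]
6: R B1 → L1 hit [D]
7: R B5 → L1 miss wb→B1 [-]
8: R B5 → L1 hit [-]

DIRTY = [4]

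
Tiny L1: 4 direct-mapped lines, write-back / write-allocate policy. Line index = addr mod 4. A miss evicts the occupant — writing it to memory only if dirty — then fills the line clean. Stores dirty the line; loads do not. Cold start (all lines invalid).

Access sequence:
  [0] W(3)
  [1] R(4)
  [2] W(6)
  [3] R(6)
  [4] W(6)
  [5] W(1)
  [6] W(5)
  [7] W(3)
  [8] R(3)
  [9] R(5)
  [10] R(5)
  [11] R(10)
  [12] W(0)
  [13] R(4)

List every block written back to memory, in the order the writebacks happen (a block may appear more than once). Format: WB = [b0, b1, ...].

0: W B3 -> L3 miss  d=D]
1: R B4 -> L0 miss  d=-]
2: W B6 -> L2 miss  d=D]
3: R B6 -> L2 hit  d=D]
4: W B6 -> L2 hit  d=D]
5: W B1 -> L1 miss  d=D]
6: W B5 -> L1 miss wb->B1  d=D]
7: W B3 -> L3 hit  d=D]
8: R B3 -> L3 hit  d=D]
9: R B5 -> L1 hit  d=D]
10: R B5 -> L1 hit  d=D]
11: R B10 -> L2 miss wb->B6  d=-]
12: W B0 -> L0 miss  d=D]
13: R B4 -> L0 miss wb->B0  d=-]

WB = [1, 6, 0]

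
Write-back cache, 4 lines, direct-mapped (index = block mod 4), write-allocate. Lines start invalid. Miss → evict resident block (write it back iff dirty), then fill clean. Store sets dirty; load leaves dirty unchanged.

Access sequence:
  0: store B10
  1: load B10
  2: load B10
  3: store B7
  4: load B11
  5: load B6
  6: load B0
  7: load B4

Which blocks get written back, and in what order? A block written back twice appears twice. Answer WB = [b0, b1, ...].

0: W B10 → L2 miss [D]
1: R B10 → L2 hit [D]
2: R B10 → L2 hit [D]
3: W B7 → L3 miss [D]
4: R B11 → L3 miss wb→B7 [-]
5: R B6 → L2 miss wb→B10 [-]
6: R B0 → L0 miss [-]
7: R B4 → L0 miss [-]

WB = [7, 10]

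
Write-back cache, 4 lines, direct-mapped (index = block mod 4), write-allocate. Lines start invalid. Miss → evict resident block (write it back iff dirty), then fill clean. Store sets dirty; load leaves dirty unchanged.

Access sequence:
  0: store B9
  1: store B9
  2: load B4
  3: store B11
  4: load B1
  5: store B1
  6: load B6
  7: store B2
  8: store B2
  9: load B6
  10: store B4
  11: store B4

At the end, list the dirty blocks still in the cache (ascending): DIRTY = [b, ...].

DIRTY = [1, 4, 11]

0: W B9 -> L1 miss  d=D]
1: W B9 -> L1 hit  d=D]
2: R B4 -> L0 miss  d=-]
3: W B11 -> L3 miss  d=D]
4: R B1 -> L1 miss wb->B9  d=-]
5: W B1 -> L1 hit  d=D]
6: R B6 -> L2 miss  d=-]
7: W B2 -> L2 miss  d=D]
8: W B2 -> L2 hit  d=D]
9: R B6 -> L2 miss wb->B2  d=-]
10: W B4 -> L0 hit  d=D]
11: W B4 -> L0 hit  d=D]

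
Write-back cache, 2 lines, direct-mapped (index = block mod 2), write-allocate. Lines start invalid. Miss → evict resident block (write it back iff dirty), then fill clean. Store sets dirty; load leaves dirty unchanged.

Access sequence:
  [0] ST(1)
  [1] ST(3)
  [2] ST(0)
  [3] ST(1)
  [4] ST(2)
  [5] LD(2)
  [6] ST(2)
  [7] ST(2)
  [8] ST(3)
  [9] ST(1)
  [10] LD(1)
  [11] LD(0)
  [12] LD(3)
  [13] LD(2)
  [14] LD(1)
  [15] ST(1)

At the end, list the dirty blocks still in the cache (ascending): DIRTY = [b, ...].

DIRTY = [1]

0: W B1 → L1 miss [D]
1: W B3 → L1 miss wb→B1 [D]
2: W B0 → L0 miss [D]
3: W B1 → L1 miss wb→B3 [D]
4: W B2 → L0 miss wb→B0 [D]
5: R B2 → L0 hit [D]
6: W B2 → L0 hit [D]
7: W B2 → L0 hit [D]
8: W B3 → L1 miss wb→B1 [D]
9: W B1 → L1 miss wb→B3 [D]
10: R B1 → L1 hit [D]
11: R B0 → L0 miss wb→B2 [-]
12: R B3 → L1 miss wb→B1 [-]
13: R B2 → L0 miss [-]
14: R B1 → L1 miss [-]
15: W B1 → L1 hit [D]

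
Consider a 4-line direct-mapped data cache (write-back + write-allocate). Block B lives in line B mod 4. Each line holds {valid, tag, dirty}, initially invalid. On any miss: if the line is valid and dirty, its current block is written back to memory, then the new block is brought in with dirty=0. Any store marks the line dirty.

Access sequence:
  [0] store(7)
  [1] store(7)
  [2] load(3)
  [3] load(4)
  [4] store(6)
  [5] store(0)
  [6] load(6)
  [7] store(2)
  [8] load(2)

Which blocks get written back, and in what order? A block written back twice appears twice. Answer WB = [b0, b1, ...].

WB = [7, 6]

  0 | W B7 → L3 miss [D]
  1 | W B7 → L3 hit [D]
  2 | R B3 → L3 miss wb→B7 [-]
  3 | R B4 → L0 miss [-]
  4 | W B6 → L2 miss [D]
  5 | W B0 → L0 miss [D]
  6 | R B6 → L2 hit [D]
  7 | W B2 → L2 miss wb→B6 [D]
  8 | R B2 → L2 hit [D]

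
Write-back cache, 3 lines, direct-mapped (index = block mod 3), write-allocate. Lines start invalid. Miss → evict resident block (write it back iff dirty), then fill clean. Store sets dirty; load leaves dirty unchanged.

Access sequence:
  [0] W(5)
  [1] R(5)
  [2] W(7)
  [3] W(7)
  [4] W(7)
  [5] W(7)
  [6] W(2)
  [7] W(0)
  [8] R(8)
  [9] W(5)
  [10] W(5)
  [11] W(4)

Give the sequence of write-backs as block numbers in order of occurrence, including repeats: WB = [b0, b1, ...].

WB = [5, 2, 7]

0: W B5 → L2 miss [D]
1: R B5 → L2 hit [D]
2: W B7 → L1 miss [D]
3: W B7 → L1 hit [D]
4: W B7 → L1 hit [D]
5: W B7 → L1 hit [D]
6: W B2 → L2 miss wb→B5 [D]
7: W B0 → L0 miss [D]
8: R B8 → L2 miss wb→B2 [-]
9: W B5 → L2 miss [D]
10: W B5 → L2 hit [D]
11: W B4 → L1 miss wb→B7 [D]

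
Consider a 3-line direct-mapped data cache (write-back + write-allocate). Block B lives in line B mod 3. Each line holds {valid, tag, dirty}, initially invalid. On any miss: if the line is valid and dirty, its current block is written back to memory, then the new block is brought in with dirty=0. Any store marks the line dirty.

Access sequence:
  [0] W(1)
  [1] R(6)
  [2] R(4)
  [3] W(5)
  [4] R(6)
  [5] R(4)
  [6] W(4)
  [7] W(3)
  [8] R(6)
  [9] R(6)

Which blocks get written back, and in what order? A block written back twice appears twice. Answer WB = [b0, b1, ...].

  0 | W B1 → L1 miss [D]
  1 | R B6 → L0 miss [-]
  2 | R B4 → L1 miss wb→B1 [-]
  3 | W B5 → L2 miss [D]
  4 | R B6 → L0 hit [-]
  5 | R B4 → L1 hit [-]
  6 | W B4 → L1 hit [D]
  7 | W B3 → L0 miss [D]
  8 | R B6 → L0 miss wb→B3 [-]
  9 | R B6 → L0 hit [-]

WB = [1, 3]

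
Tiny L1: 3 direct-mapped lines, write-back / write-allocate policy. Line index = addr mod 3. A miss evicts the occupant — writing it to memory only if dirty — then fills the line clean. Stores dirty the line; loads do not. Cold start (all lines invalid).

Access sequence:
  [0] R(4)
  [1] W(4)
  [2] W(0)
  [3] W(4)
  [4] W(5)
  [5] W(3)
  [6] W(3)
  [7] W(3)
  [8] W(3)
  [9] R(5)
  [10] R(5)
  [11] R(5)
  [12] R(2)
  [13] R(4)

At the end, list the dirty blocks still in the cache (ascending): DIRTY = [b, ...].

0: R B4 → L1 miss [-]
1: W B4 → L1 hit [D]
2: W B0 → L0 miss [D]
3: W B4 → L1 hit [D]
4: W B5 → L2 miss [D]
5: W B3 → L0 miss wb→B0 [D]
6: W B3 → L0 hit [D]
7: W B3 → L0 hit [D]
8: W B3 → L0 hit [D]
9: R B5 → L2 hit [D]
10: R B5 → L2 hit [D]
11: R B5 → L2 hit [D]
12: R B2 → L2 miss wb→B5 [-]
13: R B4 → L1 hit [D]

DIRTY = [3, 4]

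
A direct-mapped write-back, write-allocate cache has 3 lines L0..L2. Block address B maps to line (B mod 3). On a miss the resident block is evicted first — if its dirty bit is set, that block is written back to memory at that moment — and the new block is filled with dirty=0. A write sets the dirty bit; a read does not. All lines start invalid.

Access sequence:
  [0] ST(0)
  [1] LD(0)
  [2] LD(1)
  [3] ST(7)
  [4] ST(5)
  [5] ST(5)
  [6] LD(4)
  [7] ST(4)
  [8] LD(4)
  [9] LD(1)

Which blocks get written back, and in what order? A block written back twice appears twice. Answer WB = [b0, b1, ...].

0: W B0 -> L0 miss  d=D]
1: R B0 -> L0 hit  d=D]
2: R B1 -> L1 miss  d=-]
3: W B7 -> L1 miss  d=D]
4: W B5 -> L2 miss  d=D]
5: W B5 -> L2 hit  d=D]
6: R B4 -> L1 miss wb->B7  d=-]
7: W B4 -> L1 hit  d=D]
8: R B4 -> L1 hit  d=D]
9: R B1 -> L1 miss wb->B4  d=-]

WB = [7, 4]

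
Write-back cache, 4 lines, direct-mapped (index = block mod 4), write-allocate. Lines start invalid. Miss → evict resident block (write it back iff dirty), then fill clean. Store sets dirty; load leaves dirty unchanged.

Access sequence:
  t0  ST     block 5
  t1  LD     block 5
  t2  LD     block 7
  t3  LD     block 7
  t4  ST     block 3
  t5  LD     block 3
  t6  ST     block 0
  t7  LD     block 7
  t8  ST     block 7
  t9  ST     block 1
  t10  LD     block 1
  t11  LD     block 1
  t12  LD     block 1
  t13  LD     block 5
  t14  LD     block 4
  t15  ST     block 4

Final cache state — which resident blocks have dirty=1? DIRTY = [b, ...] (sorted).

DIRTY = [4, 7]

  0 | W B5 → L1 miss [D]
  1 | R B5 → L1 hit [D]
  2 | R B7 → L3 miss [-]
  3 | R B7 → L3 hit [-]
  4 | W B3 → L3 miss [D]
  5 | R B3 → L3 hit [D]
  6 | W B0 → L0 miss [D]
  7 | R B7 → L3 miss wb→B3 [-]
  8 | W B7 → L3 hit [D]
  9 | W B1 → L1 miss wb→B5 [D]
  10 | R B1 → L1 hit [D]
  11 | R B1 → L1 hit [D]
  12 | R B1 → L1 hit [D]
  13 | R B5 → L1 miss wb→B1 [-]
  14 | R B4 → L0 miss wb→B0 [-]
  15 | W B4 → L0 hit [D]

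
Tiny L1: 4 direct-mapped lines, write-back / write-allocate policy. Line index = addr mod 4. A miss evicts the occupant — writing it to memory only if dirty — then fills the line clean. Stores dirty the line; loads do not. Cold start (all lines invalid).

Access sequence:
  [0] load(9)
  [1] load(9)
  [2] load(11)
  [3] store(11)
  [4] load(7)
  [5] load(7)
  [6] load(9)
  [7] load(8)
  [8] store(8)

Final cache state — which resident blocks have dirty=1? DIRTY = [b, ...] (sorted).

0: R B9 → L1 miss [-]
1: R B9 → L1 hit [-]
2: R B11 → L3 miss [-]
3: W B11 → L3 hit [D]
4: R B7 → L3 miss wb→B11 [-]
5: R B7 → L3 hit [-]
6: R B9 → L1 hit [-]
7: R B8 → L0 miss [-]
8: W B8 → L0 hit [D]

DIRTY = [8]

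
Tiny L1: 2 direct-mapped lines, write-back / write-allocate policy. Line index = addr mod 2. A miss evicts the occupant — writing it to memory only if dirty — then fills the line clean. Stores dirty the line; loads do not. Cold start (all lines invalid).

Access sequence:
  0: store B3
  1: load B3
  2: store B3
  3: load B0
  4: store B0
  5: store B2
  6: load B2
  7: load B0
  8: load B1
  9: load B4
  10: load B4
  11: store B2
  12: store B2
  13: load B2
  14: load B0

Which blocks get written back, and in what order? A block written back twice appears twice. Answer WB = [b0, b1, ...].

WB = [0, 2, 3, 2]

0: W B3 -> L1 miss  d=D]
1: R B3 -> L1 hit  d=D]
2: W B3 -> L1 hit  d=D]
3: R B0 -> L0 miss  d=-]
4: W B0 -> L0 hit  d=D]
5: W B2 -> L0 miss wb->B0  d=D]
6: R B2 -> L0 hit  d=D]
7: R B0 -> L0 miss wb->B2  d=-]
8: R B1 -> L1 miss wb->B3  d=-]
9: R B4 -> L0 miss  d=-]
10: R B4 -> L0 hit  d=-]
11: W B2 -> L0 miss  d=D]
12: W B2 -> L0 hit  d=D]
13: R B2 -> L0 hit  d=D]
14: R B0 -> L0 miss wb->B2  d=-]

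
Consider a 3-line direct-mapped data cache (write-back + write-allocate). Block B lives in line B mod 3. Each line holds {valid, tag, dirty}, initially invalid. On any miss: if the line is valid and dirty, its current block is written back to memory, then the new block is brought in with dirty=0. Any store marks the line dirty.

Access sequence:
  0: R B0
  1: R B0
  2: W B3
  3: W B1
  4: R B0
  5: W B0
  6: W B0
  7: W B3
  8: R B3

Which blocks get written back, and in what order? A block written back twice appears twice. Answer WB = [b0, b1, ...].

WB = [3, 0]

0: R B0 → L0 miss [-]
1: R B0 → L0 hit [-]
2: W B3 → L0 miss [D]
3: W B1 → L1 miss [D]
4: R B0 → L0 miss wb→B3 [-]
5: W B0 → L0 hit [D]
6: W B0 → L0 hit [D]
7: W B3 → L0 miss wb→B0 [D]
8: R B3 → L0 hit [D]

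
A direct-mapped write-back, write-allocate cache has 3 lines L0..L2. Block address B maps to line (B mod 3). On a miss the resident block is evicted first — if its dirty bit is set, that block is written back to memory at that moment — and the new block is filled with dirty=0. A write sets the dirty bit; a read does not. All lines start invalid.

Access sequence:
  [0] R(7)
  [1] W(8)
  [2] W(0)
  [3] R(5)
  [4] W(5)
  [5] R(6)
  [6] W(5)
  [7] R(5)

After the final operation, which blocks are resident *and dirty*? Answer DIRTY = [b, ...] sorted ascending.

0: R B7 → L1 miss [-]
1: W B8 → L2 miss [D]
2: W B0 → L0 miss [D]
3: R B5 → L2 miss wb→B8 [-]
4: W B5 → L2 hit [D]
5: R B6 → L0 miss wb→B0 [-]
6: W B5 → L2 hit [D]
7: R B5 → L2 hit [D]

DIRTY = [5]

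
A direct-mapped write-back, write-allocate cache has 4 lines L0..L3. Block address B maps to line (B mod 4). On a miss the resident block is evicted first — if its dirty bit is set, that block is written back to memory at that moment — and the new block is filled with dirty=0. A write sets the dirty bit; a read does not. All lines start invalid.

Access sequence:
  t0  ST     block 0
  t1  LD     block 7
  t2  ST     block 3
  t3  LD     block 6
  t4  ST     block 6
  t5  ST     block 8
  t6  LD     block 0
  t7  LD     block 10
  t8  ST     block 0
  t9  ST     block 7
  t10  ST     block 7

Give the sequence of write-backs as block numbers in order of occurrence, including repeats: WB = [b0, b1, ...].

WB = [0, 8, 6, 3]

  0 | W B0 → L0 miss [D]
  1 | R B7 → L3 miss [-]
  2 | W B3 → L3 miss [D]
  3 | R B6 → L2 miss [-]
  4 | W B6 → L2 hit [D]
  5 | W B8 → L0 miss wb→B0 [D]
  6 | R B0 → L0 miss wb→B8 [-]
  7 | R B10 → L2 miss wb→B6 [-]
  8 | W B0 → L0 hit [D]
  9 | W B7 → L3 miss wb→B3 [D]
  10 | W B7 → L3 hit [D]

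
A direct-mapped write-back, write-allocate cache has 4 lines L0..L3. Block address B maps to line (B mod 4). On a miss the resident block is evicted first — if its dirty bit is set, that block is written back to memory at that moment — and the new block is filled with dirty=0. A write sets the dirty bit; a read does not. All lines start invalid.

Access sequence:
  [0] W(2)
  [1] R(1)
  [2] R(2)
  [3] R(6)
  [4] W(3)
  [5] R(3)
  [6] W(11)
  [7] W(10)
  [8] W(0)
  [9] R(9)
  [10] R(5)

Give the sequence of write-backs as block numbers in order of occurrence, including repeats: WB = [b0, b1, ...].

WB = [2, 3]

0: W B2 → L2 miss [D]
1: R B1 → L1 miss [-]
2: R B2 → L2 hit [D]
3: R B6 → L2 miss wb→B2 [-]
4: W B3 → L3 miss [D]
5: R B3 → L3 hit [D]
6: W B11 → L3 miss wb→B3 [D]
7: W B10 → L2 miss [D]
8: W B0 → L0 miss [D]
9: R B9 → L1 miss [-]
10: R B5 → L1 miss [-]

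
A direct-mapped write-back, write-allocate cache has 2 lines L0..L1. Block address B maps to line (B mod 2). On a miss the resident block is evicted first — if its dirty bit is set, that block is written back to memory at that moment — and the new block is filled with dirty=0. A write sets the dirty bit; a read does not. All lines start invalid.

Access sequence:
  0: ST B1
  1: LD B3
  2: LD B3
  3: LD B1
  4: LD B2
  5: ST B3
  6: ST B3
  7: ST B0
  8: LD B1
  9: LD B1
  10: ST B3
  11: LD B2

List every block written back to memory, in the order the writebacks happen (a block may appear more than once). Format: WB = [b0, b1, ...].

WB = [1, 3, 0]

0: W B1 -> L1 miss  d=D]
1: R B3 -> L1 miss wb->B1  d=-]
2: R B3 -> L1 hit  d=-]
3: R B1 -> L1 miss  d=-]
4: R B2 -> L0 miss  d=-]
5: W B3 -> L1 miss  d=D]
6: W B3 -> L1 hit  d=D]
7: W B0 -> L0 miss  d=D]
8: R B1 -> L1 miss wb->B3  d=-]
9: R B1 -> L1 hit  d=-]
10: W B3 -> L1 miss  d=D]
11: R B2 -> L0 miss wb->B0  d=-]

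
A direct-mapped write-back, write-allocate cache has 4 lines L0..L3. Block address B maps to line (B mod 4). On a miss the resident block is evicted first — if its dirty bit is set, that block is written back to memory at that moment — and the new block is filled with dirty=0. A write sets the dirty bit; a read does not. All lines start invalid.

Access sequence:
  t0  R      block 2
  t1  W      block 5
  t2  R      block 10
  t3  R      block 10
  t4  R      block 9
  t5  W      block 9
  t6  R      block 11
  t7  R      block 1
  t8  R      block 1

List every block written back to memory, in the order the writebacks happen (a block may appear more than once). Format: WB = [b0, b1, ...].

0: R B2 → L2 miss [-]
1: W B5 → L1 miss [D]
2: R B10 → L2 miss [-]
3: R B10 → L2 hit [-]
4: R B9 → L1 miss wb→B5 [-]
5: W B9 → L1 hit [D]
6: R B11 → L3 miss [-]
7: R B1 → L1 miss wb→B9 [-]
8: R B1 → L1 hit [-]

WB = [5, 9]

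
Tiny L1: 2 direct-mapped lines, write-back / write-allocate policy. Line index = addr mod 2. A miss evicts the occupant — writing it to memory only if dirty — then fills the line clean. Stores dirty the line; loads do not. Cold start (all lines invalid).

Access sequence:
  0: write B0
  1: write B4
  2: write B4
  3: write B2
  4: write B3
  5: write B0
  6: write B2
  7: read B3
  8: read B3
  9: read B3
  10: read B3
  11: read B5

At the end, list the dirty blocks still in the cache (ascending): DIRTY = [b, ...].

DIRTY = [2]

  0 | W B0 → L0 miss [D]
  1 | W B4 → L0 miss wb→B0 [D]
  2 | W B4 → L0 hit [D]
  3 | W B2 → L0 miss wb→B4 [D]
  4 | W B3 → L1 miss [D]
  5 | W B0 → L0 miss wb→B2 [D]
  6 | W B2 → L0 miss wb→B0 [D]
  7 | R B3 → L1 hit [D]
  8 | R B3 → L1 hit [D]
  9 | R B3 → L1 hit [D]
  10 | R B3 → L1 hit [D]
  11 | R B5 → L1 miss wb→B3 [-]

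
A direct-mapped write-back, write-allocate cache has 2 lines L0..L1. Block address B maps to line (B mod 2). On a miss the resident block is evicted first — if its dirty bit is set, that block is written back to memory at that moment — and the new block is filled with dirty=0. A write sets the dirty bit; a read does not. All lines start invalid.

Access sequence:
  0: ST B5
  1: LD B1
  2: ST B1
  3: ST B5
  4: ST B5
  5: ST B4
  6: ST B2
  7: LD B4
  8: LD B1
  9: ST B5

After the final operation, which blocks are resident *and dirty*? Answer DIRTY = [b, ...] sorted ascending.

0: W B5 -> L1 miss  d=D]
1: R B1 -> L1 miss wb->B5  d=-]
2: W B1 -> L1 hit  d=D]
3: W B5 -> L1 miss wb->B1  d=D]
4: W B5 -> L1 hit  d=D]
5: W B4 -> L0 miss  d=D]
6: W B2 -> L0 miss wb->B4  d=D]
7: R B4 -> L0 miss wb->B2  d=-]
8: R B1 -> L1 miss wb->B5  d=-]
9: W B5 -> L1 miss  d=D]

DIRTY = [5]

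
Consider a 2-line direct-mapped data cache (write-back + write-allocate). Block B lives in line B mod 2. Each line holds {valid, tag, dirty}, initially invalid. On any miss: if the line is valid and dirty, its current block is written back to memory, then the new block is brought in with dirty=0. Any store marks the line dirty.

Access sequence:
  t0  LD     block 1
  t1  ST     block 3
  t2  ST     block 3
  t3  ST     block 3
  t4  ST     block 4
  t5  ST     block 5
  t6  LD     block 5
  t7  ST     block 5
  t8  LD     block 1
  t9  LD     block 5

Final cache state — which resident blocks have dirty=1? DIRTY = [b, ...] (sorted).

DIRTY = [4]

0: R B1 → L1 miss [-]
1: W B3 → L1 miss [D]
2: W B3 → L1 hit [D]
3: W B3 → L1 hit [D]
4: W B4 → L0 miss [D]
5: W B5 → L1 miss wb→B3 [D]
6: R B5 → L1 hit [D]
7: W B5 → L1 hit [D]
8: R B1 → L1 miss wb→B5 [-]
9: R B5 → L1 miss [-]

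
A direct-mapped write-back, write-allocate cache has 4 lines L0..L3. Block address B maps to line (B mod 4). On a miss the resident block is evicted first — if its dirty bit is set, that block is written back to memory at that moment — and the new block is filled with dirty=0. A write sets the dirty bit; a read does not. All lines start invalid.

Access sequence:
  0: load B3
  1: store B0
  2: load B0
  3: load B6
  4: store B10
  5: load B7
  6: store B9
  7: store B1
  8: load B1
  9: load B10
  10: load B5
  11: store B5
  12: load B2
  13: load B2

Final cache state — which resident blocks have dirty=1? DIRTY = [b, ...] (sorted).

  0 | R B3 → L3 miss [-]
  1 | W B0 → L0 miss [D]
  2 | R B0 → L0 hit [D]
  3 | R B6 → L2 miss [-]
  4 | W B10 → L2 miss [D]
  5 | R B7 → L3 miss [-]
  6 | W B9 → L1 miss [D]
  7 | W B1 → L1 miss wb→B9 [D]
  8 | R B1 → L1 hit [D]
  9 | R B10 → L2 hit [D]
  10 | R B5 → L1 miss wb→B1 [-]
  11 | W B5 → L1 hit [D]
  12 | R B2 → L2 miss wb→B10 [-]
  13 | R B2 → L2 hit [-]

DIRTY = [0, 5]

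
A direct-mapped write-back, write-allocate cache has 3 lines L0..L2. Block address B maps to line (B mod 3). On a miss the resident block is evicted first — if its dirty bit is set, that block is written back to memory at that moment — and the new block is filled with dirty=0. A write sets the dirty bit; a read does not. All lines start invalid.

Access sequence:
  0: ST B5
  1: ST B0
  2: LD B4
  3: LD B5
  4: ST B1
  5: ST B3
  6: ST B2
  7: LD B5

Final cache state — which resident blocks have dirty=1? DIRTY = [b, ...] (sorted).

0: W B5 → L2 miss [D]
1: W B0 → L0 miss [D]
2: R B4 → L1 miss [-]
3: R B5 → L2 hit [D]
4: W B1 → L1 miss [D]
5: W B3 → L0 miss wb→B0 [D]
6: W B2 → L2 miss wb→B5 [D]
7: R B5 → L2 miss wb→B2 [-]

DIRTY = [1, 3]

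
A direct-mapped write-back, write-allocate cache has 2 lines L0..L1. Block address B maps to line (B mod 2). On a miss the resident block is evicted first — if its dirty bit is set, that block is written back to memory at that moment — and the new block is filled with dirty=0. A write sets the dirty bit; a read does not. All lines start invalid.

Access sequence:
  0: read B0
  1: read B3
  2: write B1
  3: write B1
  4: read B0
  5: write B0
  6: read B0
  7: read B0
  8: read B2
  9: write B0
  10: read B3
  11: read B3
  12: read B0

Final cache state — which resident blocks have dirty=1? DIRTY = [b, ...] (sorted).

0: R B0 → L0 miss [-]
1: R B3 → L1 miss [-]
2: W B1 → L1 miss [D]
3: W B1 → L1 hit [D]
4: R B0 → L0 hit [-]
5: W B0 → L0 hit [D]
6: R B0 → L0 hit [D]
7: R B0 → L0 hit [D]
8: R B2 → L0 miss wb→B0 [-]
9: W B0 → L0 miss [D]
10: R B3 → L1 miss wb→B1 [-]
11: R B3 → L1 hit [-]
12: R B0 → L0 hit [D]

DIRTY = [0]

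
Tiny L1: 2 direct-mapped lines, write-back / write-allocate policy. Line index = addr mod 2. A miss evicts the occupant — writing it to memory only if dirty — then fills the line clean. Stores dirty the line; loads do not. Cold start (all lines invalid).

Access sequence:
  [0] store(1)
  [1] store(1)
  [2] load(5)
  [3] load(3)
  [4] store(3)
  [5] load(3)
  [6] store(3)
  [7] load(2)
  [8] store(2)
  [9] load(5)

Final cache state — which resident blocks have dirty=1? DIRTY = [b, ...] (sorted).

DIRTY = [2]

0: W B1 -> L1 miss  d=D]
1: W B1 -> L1 hit  d=D]
2: R B5 -> L1 miss wb->B1  d=-]
3: R B3 -> L1 miss  d=-]
4: W B3 -> L1 hit  d=D]
5: R B3 -> L1 hit  d=D]
6: W B3 -> L1 hit  d=D]
7: R B2 -> L0 miss  d=-]
8: W B2 -> L0 hit  d=D]
9: R B5 -> L1 miss wb->B3  d=-]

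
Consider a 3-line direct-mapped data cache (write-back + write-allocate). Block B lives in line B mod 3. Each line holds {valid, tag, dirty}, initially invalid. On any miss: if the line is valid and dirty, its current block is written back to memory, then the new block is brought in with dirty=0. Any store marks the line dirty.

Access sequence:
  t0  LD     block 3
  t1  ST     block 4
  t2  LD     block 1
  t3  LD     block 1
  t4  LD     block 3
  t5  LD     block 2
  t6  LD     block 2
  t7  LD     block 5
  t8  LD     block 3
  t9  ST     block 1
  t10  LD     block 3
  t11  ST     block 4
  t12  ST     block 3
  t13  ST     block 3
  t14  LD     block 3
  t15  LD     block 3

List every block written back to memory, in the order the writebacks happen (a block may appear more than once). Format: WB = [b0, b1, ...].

0: R B3 → L0 miss [-]
1: W B4 → L1 miss [D]
2: R B1 → L1 miss wb→B4 [-]
3: R B1 → L1 hit [-]
4: R B3 → L0 hit [-]
5: R B2 → L2 miss [-]
6: R B2 → L2 hit [-]
7: R B5 → L2 miss [-]
8: R B3 → L0 hit [-]
9: W B1 → L1 hit [D]
10: R B3 → L0 hit [-]
11: W B4 → L1 miss wb→B1 [D]
12: W B3 → L0 hit [D]
13: W B3 → L0 hit [D]
14: R B3 → L0 hit [D]
15: R B3 → L0 hit [D]

WB = [4, 1]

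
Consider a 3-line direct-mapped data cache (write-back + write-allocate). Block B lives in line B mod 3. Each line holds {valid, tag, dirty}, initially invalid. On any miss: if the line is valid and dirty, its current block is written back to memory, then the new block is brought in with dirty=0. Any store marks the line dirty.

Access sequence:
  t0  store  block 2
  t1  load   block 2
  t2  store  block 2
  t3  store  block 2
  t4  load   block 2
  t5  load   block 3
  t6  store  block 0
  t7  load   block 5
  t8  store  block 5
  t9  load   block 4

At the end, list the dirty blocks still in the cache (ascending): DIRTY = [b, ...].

0: W B2 -> L2 miss  d=D]
1: R B2 -> L2 hit  d=D]
2: W B2 -> L2 hit  d=D]
3: W B2 -> L2 hit  d=D]
4: R B2 -> L2 hit  d=D]
5: R B3 -> L0 miss  d=-]
6: W B0 -> L0 miss  d=D]
7: R B5 -> L2 miss wb->B2  d=-]
8: W B5 -> L2 hit  d=D]
9: R B4 -> L1 miss  d=-]

DIRTY = [0, 5]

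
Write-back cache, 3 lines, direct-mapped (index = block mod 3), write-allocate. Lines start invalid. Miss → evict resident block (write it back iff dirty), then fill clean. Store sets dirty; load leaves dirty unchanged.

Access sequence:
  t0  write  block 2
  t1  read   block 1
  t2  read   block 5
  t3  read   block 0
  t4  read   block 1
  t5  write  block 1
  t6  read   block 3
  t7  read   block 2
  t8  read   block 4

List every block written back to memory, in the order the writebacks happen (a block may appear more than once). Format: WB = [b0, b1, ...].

WB = [2, 1]

0: W B2 -> L2 miss  d=D]
1: R B1 -> L1 miss  d=-]
2: R B5 -> L2 miss wb->B2  d=-]
3: R B0 -> L0 miss  d=-]
4: R B1 -> L1 hit  d=-]
5: W B1 -> L1 hit  d=D]
6: R B3 -> L0 miss  d=-]
7: R B2 -> L2 miss  d=-]
8: R B4 -> L1 miss wb->B1  d=-]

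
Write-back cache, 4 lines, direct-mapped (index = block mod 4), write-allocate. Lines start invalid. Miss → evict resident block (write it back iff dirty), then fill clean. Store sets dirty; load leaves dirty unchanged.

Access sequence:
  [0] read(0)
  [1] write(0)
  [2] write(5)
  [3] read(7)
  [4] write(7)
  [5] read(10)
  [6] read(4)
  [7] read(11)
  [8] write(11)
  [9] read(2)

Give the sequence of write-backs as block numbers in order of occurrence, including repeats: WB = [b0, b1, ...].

0: R B0 -> L0 miss  d=-]
1: W B0 -> L0 hit  d=D]
2: W B5 -> L1 miss  d=D]
3: R B7 -> L3 miss  d=-]
4: W B7 -> L3 hit  d=D]
5: R B10 -> L2 miss  d=-]
6: R B4 -> L0 miss wb->B0  d=-]
7: R B11 -> L3 miss wb->B7  d=-]
8: W B11 -> L3 hit  d=D]
9: R B2 -> L2 miss  d=-]

WB = [0, 7]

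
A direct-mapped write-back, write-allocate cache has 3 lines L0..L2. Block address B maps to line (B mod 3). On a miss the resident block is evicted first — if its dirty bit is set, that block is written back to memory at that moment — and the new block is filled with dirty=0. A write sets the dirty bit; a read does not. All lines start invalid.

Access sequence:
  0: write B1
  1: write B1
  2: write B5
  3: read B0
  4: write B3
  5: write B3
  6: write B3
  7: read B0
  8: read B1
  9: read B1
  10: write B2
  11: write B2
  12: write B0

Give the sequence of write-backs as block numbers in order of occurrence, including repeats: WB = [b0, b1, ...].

  0 | W B1 → L1 miss [D]
  1 | W B1 → L1 hit [D]
  2 | W B5 → L2 miss [D]
  3 | R B0 → L0 miss [-]
  4 | W B3 → L0 miss [D]
  5 | W B3 → L0 hit [D]
  6 | W B3 → L0 hit [D]
  7 | R B0 → L0 miss wb→B3 [-]
  8 | R B1 → L1 hit [D]
  9 | R B1 → L1 hit [D]
  10 | W B2 → L2 miss wb→B5 [D]
  11 | W B2 → L2 hit [D]
  12 | W B0 → L0 hit [D]

WB = [3, 5]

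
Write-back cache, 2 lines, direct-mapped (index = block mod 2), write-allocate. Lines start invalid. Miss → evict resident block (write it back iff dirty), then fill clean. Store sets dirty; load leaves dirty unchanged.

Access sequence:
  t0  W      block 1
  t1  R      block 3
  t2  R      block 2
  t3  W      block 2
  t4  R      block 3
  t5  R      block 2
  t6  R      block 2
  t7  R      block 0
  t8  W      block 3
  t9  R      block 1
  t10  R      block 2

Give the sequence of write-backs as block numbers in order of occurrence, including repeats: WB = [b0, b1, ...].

WB = [1, 2, 3]

0: W B1 → L1 miss [D]
1: R B3 → L1 miss wb→B1 [-]
2: R B2 → L0 miss [-]
3: W B2 → L0 hit [D]
4: R B3 → L1 hit [-]
5: R B2 → L0 hit [D]
6: R B2 → L0 hit [D]
7: R B0 → L0 miss wb→B2 [-]
8: W B3 → L1 hit [D]
9: R B1 → L1 miss wb→B3 [-]
10: R B2 → L0 miss [-]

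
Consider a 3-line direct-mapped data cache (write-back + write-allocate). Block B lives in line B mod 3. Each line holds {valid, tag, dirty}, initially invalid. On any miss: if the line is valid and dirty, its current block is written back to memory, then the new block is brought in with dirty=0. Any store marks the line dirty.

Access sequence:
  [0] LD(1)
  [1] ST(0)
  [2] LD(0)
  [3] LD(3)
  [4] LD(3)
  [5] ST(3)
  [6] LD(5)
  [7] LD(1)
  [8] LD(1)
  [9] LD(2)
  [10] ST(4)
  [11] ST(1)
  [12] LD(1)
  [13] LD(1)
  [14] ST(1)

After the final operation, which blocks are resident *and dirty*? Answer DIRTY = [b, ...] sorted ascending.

DIRTY = [1, 3]

  0 | R B1 → L1 miss [-]
  1 | W B0 → L0 miss [D]
  2 | R B0 → L0 hit [D]
  3 | R B3 → L0 miss wb→B0 [-]
  4 | R B3 → L0 hit [-]
  5 | W B3 → L0 hit [D]
  6 | R B5 → L2 miss [-]
  7 | R B1 → L1 hit [-]
  8 | R B1 → L1 hit [-]
  9 | R B2 → L2 miss [-]
  10 | W B4 → L1 miss [D]
  11 | W B1 → L1 miss wb→B4 [D]
  12 | R B1 → L1 hit [D]
  13 | R B1 → L1 hit [D]
  14 | W B1 → L1 hit [D]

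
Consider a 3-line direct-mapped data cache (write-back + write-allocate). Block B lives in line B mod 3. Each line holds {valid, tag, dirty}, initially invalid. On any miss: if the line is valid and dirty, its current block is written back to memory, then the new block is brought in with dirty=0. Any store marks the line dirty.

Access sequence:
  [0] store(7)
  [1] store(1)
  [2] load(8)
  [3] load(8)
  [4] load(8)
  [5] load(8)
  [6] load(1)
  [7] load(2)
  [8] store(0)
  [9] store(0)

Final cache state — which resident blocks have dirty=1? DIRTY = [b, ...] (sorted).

DIRTY = [0, 1]

0: W B7 -> L1 miss  d=D]
1: W B1 -> L1 miss wb->B7  d=D]
2: R B8 -> L2 miss  d=-]
3: R B8 -> L2 hit  d=-]
4: R B8 -> L2 hit  d=-]
5: R B8 -> L2 hit  d=-]
6: R B1 -> L1 hit  d=D]
7: R B2 -> L2 miss  d=-]
8: W B0 -> L0 miss  d=D]
9: W B0 -> L0 hit  d=D]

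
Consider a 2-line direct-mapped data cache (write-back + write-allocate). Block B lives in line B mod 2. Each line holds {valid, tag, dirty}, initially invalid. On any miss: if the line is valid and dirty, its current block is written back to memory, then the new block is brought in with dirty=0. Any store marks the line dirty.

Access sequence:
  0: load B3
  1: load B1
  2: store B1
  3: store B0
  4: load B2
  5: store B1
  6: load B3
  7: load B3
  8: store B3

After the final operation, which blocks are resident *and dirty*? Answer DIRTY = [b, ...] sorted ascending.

DIRTY = [3]

  0 | R B3 → L1 miss [-]
  1 | R B1 → L1 miss [-]
  2 | W B1 → L1 hit [D]
  3 | W B0 → L0 miss [D]
  4 | R B2 → L0 miss wb→B0 [-]
  5 | W B1 → L1 hit [D]
  6 | R B3 → L1 miss wb→B1 [-]
  7 | R B3 → L1 hit [-]
  8 | W B3 → L1 hit [D]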